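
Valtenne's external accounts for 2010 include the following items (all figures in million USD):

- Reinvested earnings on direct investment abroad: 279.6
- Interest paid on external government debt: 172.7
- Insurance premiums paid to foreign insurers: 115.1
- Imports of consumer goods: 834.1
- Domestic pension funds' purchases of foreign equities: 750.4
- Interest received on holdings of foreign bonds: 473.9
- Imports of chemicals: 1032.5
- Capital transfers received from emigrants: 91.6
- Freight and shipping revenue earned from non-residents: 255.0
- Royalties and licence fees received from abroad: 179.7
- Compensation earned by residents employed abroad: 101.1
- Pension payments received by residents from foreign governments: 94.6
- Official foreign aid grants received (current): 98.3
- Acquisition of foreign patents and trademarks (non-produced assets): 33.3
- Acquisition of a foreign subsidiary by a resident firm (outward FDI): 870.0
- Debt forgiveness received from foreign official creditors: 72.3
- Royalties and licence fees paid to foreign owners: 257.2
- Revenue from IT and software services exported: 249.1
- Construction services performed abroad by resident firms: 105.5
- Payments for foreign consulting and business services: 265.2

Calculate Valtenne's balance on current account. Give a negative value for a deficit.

-840.0

Goods: -834.1 - 1032.5 = -1866.6
Services: -257.2 - 265.2 + 249.1 + 179.7 - 115.1 + 255.0 + 105.5 = 151.8
Primary income: 101.1 - 172.7 + 473.9 + 279.6 = 681.9
Secondary income: 98.3 + 94.6 = 192.9
Current account = (-1866.6) + 151.8 + 681.9 + 192.9 = -840.0
(Excluded from the current account — financial account: domestic pension funds' purchases of foreign equities 750.4, acquisition of a foreign subsidiary by a resident firm (outward FDI) 870.0; capital account: capital transfers received from emigrants 91.6, acquisition of foreign patents and trademarks (non-produced assets) 33.3, debt forgiveness received from foreign official creditors 72.3.)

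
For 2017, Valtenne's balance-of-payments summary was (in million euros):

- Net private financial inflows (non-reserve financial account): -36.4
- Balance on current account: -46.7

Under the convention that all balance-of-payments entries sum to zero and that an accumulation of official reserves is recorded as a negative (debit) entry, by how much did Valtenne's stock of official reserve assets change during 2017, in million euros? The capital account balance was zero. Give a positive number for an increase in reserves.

-83.1

Official reserve transactions balance = -((-46.7) + (-36.4)) = 83.1
An accumulation of reserves is recorded as a debit (negative entry), so the change in the stock of reserves is the negative of that balance.
Change in official reserves = -(83.1) = -83.1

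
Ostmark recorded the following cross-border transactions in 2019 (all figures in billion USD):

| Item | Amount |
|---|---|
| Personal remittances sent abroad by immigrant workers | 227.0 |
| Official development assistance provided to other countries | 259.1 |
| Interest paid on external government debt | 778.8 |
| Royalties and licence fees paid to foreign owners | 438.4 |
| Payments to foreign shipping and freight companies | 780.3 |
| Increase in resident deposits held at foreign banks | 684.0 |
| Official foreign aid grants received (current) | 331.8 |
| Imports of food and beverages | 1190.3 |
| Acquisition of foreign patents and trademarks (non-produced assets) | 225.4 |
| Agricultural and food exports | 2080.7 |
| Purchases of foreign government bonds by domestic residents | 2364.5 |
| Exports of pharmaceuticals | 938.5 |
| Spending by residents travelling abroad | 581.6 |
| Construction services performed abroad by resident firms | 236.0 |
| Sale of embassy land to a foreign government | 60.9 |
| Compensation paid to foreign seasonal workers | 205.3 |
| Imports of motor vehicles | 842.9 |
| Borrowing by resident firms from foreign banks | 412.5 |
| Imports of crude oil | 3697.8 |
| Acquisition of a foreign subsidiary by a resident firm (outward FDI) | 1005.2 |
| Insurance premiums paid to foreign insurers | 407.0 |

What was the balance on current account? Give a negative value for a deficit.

-5821.5

Goods: -842.9 - 3697.8 + 2080.7 + 938.5 - 1190.3 = -2711.8
Services: -581.6 + 236.0 - 438.4 - 407.0 - 780.3 = -1971.3
Primary income: -205.3 - 778.8 = -984.1
Secondary income: 331.8 - 227.0 - 259.1 = -154.3
Current account = (-2711.8) + (-1971.3) + (-984.1) + (-154.3) = -5821.5
(Excluded from the current account — financial account: increase in resident deposits held at foreign banks 684.0, purchases of foreign government bonds by domestic residents 2364.5, borrowing by resident firms from foreign banks 412.5, acquisition of a foreign subsidiary by a resident firm (outward FDI) 1005.2; capital account: acquisition of foreign patents and trademarks (non-produced assets) 225.4, sale of embassy land to a foreign government 60.9.)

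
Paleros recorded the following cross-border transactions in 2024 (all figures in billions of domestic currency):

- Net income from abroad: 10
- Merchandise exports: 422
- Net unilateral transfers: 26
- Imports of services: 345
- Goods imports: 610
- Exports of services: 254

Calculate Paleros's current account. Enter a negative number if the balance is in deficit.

Goods balance = 422 - 610 = -188
Services balance = 254 - 345 = -91
Trade balance (goods + services) = -188 + (-91) = -279
Net primary income = 10
Net secondary income = 26
Current account = -279 + 10 + 26 = -243

-243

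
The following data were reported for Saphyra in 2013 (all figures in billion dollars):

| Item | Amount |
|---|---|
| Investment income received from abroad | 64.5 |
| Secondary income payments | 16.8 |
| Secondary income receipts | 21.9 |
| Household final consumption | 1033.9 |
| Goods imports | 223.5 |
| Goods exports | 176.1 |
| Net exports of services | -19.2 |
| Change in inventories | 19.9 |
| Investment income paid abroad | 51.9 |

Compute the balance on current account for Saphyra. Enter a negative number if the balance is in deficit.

Goods balance = 176.1 - 223.5 = -47.4
Services balance = -19.2
Trade balance (goods + services) = -47.4 + (-19.2) = -66.6
Net primary income = 64.5 - 51.9 = 12.6
Net secondary income = 21.9 - 16.8 = 5.1
Current account = -66.6 + 12.6 + 5.1 = -48.9

-48.9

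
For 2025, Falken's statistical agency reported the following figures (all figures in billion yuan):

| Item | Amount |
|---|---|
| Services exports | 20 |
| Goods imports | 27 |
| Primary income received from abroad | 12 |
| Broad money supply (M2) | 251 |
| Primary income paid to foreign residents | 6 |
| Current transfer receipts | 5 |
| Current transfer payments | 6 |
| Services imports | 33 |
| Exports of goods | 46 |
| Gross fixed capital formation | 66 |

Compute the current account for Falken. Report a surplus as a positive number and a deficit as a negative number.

Goods balance = 46 - 27 = 19
Services balance = 20 - 33 = -13
Trade balance (goods + services) = 19 + (-13) = 6
Net primary income = 12 - 6 = 6
Net secondary income = 5 - 6 = -1
Current account = 6 + 6 + (-1) = 11

11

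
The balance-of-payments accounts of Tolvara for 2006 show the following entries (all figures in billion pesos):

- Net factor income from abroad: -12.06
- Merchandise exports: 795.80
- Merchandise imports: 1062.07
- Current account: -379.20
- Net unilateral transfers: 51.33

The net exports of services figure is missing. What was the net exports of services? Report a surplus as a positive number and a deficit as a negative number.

Current account = goods balance + services balance + net primary income + net secondary income
Sum of the known components = -227.00
Net exports of services = CA - (known components) = -379.20 - (-227.00) = -152.20

-152.20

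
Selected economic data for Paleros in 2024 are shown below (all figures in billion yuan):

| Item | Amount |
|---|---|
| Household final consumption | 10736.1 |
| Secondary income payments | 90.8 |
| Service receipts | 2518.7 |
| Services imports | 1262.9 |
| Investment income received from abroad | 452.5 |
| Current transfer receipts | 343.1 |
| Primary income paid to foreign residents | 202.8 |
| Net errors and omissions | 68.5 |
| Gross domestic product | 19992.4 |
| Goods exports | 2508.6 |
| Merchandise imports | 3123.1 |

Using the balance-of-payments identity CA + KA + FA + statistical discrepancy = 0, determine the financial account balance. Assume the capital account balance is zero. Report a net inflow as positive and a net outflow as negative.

Goods balance = 2508.6 - 3123.1 = -614.5
Services balance = 2518.7 - 1262.9 = 1255.8
Trade balance (goods + services) = -614.5 + 1255.8 = 641.3
Net primary income = 452.5 - 202.8 = 249.7
Net secondary income = 343.1 - 90.8 = 252.3
Current account = 641.3 + 249.7 + 252.3 = 1143.3
Financial account = -(1143.3 + 68.5) = -1211.8

-1211.8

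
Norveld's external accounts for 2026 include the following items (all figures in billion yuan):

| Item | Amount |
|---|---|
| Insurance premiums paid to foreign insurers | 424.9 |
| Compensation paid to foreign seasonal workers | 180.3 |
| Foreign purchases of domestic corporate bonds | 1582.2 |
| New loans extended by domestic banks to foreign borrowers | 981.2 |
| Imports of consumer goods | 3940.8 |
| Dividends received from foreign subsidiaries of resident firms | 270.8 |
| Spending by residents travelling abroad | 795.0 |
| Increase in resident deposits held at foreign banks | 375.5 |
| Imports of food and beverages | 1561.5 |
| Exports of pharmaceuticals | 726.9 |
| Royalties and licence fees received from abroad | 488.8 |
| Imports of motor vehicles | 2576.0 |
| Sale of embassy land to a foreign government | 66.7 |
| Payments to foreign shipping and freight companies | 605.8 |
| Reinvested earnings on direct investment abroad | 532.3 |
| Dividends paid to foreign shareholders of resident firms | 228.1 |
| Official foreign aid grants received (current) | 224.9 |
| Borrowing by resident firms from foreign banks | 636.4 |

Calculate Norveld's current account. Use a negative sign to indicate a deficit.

-8068.7

Goods: -3940.8 + 726.9 - 2576.0 - 1561.5 = -7351.4
Services: -605.8 + 488.8 - 424.9 - 795.0 = -1336.9
Primary income: 532.3 - 180.3 - 228.1 + 270.8 = 394.7
Secondary income: 224.9
Current account = (-7351.4) + (-1336.9) + 394.7 + 224.9 = -8068.7
(Excluded from the current account — financial account: foreign purchases of domestic corporate bonds 1582.2, new loans extended by domestic banks to foreign borrowers 981.2, increase in resident deposits held at foreign banks 375.5, borrowing by resident firms from foreign banks 636.4; capital account: sale of embassy land to a foreign government 66.7.)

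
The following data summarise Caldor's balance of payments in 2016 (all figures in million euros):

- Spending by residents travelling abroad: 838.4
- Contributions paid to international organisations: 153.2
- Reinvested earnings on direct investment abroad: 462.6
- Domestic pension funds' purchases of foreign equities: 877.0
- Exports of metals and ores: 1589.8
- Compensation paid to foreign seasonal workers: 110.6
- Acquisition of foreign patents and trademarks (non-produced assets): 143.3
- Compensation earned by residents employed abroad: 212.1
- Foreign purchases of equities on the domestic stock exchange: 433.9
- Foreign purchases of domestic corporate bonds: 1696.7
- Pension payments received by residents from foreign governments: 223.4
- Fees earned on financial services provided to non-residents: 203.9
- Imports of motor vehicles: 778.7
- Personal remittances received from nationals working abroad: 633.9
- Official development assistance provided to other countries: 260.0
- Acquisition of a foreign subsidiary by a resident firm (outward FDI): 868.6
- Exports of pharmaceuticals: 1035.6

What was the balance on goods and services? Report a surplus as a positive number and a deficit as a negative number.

1212.2

Goods: 1035.6 + 1589.8 - 778.7 = 1846.7
Services: -838.4 + 203.9 = -634.5
Trade balance = 1846.7 + (-634.5) = 1212.2
(Excluded from the trade balance — secondary income: contributions paid to international organisations 153.2, pension payments received by residents from foreign governments 223.4, personal remittances received from nationals working abroad 633.9, official development assistance provided to other countries 260.0; primary income: reinvested earnings on direct investment abroad 462.6, compensation paid to foreign seasonal workers 110.6, compensation earned by residents employed abroad 212.1; financial account: domestic pension funds' purchases of foreign equities 877.0, foreign purchases of equities on the domestic stock exchange 433.9, foreign purchases of domestic corporate bonds 1696.7, acquisition of a foreign subsidiary by a resident firm (outward FDI) 868.6; capital account: acquisition of foreign patents and trademarks (non-produced assets) 143.3.)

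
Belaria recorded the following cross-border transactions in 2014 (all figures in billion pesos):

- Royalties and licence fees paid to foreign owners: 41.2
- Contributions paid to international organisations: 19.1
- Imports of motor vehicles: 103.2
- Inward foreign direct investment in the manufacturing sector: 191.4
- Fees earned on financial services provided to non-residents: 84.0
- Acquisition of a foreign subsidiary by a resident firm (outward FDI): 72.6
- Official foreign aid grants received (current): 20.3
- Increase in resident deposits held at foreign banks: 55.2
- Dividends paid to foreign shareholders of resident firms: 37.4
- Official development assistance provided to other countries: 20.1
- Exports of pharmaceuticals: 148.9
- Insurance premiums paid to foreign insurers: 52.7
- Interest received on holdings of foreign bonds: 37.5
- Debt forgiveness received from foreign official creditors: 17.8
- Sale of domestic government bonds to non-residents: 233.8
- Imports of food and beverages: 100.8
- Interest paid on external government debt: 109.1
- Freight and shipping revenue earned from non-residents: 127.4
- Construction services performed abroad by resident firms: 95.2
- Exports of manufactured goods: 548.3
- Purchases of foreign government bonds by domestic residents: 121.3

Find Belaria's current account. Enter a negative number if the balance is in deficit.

578.0

Goods: 548.3 - 100.8 - 103.2 + 148.9 = 493.2
Services: 95.2 - 52.7 - 41.2 + 127.4 + 84.0 = 212.7
Primary income: -37.4 + 37.5 - 109.1 = -109.0
Secondary income: 20.3 - 20.1 - 19.1 = -18.9
Current account = 493.2 + 212.7 + (-109.0) + (-18.9) = 578.0
(Excluded from the current account — financial account: inward foreign direct investment in the manufacturing sector 191.4, acquisition of a foreign subsidiary by a resident firm (outward FDI) 72.6, increase in resident deposits held at foreign banks 55.2, sale of domestic government bonds to non-residents 233.8, purchases of foreign government bonds by domestic residents 121.3; capital account: debt forgiveness received from foreign official creditors 17.8.)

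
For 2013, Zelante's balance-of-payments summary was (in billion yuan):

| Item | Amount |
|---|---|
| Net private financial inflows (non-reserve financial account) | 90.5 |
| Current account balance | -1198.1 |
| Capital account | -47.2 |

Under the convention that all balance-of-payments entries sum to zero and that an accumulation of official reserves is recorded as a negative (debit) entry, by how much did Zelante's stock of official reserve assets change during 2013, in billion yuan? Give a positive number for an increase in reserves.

Official reserve transactions balance = -((-1198.1) + (-47.2) + 90.5) = 1154.8
An accumulation of reserves is recorded as a debit (negative entry), so the change in the stock of reserves is the negative of that balance.
Change in official reserves = -(1154.8) = -1154.8

-1154.8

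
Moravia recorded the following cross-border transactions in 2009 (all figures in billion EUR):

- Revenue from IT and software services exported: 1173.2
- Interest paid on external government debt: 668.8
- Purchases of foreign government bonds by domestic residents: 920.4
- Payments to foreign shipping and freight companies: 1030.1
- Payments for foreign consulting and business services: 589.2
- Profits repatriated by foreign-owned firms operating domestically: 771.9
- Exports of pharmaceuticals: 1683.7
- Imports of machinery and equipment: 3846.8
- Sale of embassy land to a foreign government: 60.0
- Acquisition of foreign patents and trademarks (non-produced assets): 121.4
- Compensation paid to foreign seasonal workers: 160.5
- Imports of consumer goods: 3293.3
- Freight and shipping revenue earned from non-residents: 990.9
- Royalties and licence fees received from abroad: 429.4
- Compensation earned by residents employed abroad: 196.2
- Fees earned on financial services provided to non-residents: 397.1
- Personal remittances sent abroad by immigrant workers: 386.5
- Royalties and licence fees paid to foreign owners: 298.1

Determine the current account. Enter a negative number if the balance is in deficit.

Goods: -3293.3 - 3846.8 + 1683.7 = -5456.4
Services: 429.4 - 589.2 + 397.1 - 298.1 - 1030.1 + 1173.2 + 990.9 = 1073.2
Primary income: 196.2 - 771.9 - 668.8 - 160.5 = -1405.0
Secondary income: -386.5
Current account = (-5456.4) + 1073.2 + (-1405.0) + (-386.5) = -6174.7
(Excluded from the current account — financial account: purchases of foreign government bonds by domestic residents 920.4; capital account: sale of embassy land to a foreign government 60.0, acquisition of foreign patents and trademarks (non-produced assets) 121.4.)

-6174.7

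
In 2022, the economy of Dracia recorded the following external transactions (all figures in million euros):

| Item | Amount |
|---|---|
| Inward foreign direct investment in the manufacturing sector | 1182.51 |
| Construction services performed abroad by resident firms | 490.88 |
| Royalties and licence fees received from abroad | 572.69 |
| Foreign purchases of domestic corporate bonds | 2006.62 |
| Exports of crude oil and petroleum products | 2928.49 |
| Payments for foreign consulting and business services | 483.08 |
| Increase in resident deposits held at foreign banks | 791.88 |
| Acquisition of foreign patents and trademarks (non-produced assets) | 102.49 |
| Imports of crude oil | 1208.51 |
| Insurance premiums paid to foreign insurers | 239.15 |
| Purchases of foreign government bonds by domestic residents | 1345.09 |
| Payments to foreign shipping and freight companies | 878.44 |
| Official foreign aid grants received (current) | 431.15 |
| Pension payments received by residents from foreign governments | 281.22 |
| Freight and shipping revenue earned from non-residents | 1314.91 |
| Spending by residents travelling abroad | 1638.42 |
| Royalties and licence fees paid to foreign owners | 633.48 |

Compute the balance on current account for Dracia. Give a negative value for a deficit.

Goods: 2928.49 - 1208.51 = 1719.98
Services: -1638.42 - 878.44 + 490.88 + 1314.91 - 239.15 + 572.69 - 633.48 - 483.08 = -1494.09
Secondary income: 281.22 + 431.15 = 712.37
Current account = 1719.98 + (-1494.09) + 712.37 = 938.26
(Excluded from the current account — financial account: inward foreign direct investment in the manufacturing sector 1182.51, foreign purchases of domestic corporate bonds 2006.62, increase in resident deposits held at foreign banks 791.88, purchases of foreign government bonds by domestic residents 1345.09; capital account: acquisition of foreign patents and trademarks (non-produced assets) 102.49.)

938.26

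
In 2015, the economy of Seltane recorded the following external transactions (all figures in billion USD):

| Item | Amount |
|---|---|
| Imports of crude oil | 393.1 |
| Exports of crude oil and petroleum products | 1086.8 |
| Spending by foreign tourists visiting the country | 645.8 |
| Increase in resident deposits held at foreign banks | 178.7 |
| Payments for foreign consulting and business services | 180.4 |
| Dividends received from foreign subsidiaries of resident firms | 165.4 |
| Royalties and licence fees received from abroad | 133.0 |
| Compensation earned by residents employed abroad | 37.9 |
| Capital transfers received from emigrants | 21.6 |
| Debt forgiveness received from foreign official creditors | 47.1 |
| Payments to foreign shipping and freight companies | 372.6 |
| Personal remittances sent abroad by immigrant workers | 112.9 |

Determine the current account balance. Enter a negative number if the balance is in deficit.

1009.9

Goods: -393.1 + 1086.8 = 693.7
Services: 645.8 + 133.0 - 180.4 - 372.6 = 225.8
Primary income: 37.9 + 165.4 = 203.3
Secondary income: -112.9
Current account = 693.7 + 225.8 + 203.3 + (-112.9) = 1009.9
(Excluded from the current account — financial account: increase in resident deposits held at foreign banks 178.7; capital account: capital transfers received from emigrants 21.6, debt forgiveness received from foreign official creditors 47.1.)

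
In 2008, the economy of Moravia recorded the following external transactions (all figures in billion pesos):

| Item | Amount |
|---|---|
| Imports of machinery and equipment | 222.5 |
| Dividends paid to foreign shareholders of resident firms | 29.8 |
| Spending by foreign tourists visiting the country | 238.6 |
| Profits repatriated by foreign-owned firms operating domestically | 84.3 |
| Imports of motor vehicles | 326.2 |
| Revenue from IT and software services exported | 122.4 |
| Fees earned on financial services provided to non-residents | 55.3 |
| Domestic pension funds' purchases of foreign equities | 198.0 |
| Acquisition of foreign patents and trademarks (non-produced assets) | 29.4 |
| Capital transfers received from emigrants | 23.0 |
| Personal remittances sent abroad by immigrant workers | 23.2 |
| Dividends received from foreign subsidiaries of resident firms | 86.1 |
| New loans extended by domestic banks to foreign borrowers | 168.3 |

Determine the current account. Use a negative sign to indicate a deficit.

Goods: -326.2 - 222.5 = -548.7
Services: 55.3 + 122.4 + 238.6 = 416.3
Primary income: -29.8 - 84.3 + 86.1 = -28.0
Secondary income: -23.2
Current account = (-548.7) + 416.3 + (-28.0) + (-23.2) = -183.6
(Excluded from the current account — financial account: domestic pension funds' purchases of foreign equities 198.0, new loans extended by domestic banks to foreign borrowers 168.3; capital account: acquisition of foreign patents and trademarks (non-produced assets) 29.4, capital transfers received from emigrants 23.0.)

-183.6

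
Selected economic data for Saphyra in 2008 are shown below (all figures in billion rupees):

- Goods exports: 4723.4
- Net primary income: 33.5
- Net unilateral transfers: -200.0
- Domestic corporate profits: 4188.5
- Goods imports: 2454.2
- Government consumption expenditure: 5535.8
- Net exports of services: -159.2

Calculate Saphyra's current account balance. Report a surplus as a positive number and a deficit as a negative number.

Goods balance = 4723.4 - 2454.2 = 2269.2
Services balance = -159.2
Trade balance (goods + services) = 2269.2 + (-159.2) = 2110.0
Net primary income = 33.5
Net secondary income = -200.0
Current account = 2110.0 + 33.5 + (-200.0) = 1943.5

1943.5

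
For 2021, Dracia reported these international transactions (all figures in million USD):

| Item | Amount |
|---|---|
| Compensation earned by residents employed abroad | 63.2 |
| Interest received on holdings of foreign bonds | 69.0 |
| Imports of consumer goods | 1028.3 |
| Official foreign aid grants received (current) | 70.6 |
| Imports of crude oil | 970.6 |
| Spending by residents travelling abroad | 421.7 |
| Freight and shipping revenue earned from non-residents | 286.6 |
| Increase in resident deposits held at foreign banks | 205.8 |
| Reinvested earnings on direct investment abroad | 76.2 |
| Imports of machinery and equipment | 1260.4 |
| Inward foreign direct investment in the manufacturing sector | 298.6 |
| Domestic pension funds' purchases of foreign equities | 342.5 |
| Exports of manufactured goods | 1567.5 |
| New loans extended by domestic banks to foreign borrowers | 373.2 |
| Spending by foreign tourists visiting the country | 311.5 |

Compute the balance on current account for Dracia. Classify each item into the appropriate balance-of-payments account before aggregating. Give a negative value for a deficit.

Goods: -1260.4 - 1028.3 + 1567.5 - 970.6 = -1691.8
Services: 311.5 - 421.7 + 286.6 = 176.4
Primary income: 63.2 + 69.0 + 76.2 = 208.4
Secondary income: 70.6
Current account = (-1691.8) + 176.4 + 208.4 + 70.6 = -1236.4
(Excluded from the current account — financial account: increase in resident deposits held at foreign banks 205.8, inward foreign direct investment in the manufacturing sector 298.6, domestic pension funds' purchases of foreign equities 342.5, new loans extended by domestic banks to foreign borrowers 373.2.)

-1236.4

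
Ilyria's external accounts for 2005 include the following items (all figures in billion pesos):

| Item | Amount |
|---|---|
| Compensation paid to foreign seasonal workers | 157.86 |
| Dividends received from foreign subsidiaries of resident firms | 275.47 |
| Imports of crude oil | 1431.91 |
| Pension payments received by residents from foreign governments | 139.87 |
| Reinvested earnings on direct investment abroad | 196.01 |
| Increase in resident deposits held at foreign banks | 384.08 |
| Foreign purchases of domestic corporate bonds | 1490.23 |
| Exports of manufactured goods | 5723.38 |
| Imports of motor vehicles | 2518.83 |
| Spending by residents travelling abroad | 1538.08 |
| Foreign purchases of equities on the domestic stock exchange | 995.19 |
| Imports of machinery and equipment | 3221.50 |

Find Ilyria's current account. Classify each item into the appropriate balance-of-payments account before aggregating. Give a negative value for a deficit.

-2533.45

Goods: -2518.83 - 1431.91 + 5723.38 - 3221.50 = -1448.86
Services: -1538.08
Primary income: -157.86 + 196.01 + 275.47 = 313.62
Secondary income: 139.87
Current account = (-1448.86) + (-1538.08) + 313.62 + 139.87 = -2533.45
(Excluded from the current account — financial account: increase in resident deposits held at foreign banks 384.08, foreign purchases of domestic corporate bonds 1490.23, foreign purchases of equities on the domestic stock exchange 995.19.)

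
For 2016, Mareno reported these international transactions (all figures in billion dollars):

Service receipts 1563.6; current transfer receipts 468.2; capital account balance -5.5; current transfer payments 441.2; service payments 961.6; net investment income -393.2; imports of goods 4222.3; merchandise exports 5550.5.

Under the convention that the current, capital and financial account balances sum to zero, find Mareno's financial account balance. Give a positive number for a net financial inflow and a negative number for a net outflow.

-1558.5

Goods balance = 5550.5 - 4222.3 = 1328.2
Services balance = 1563.6 - 961.6 = 602.0
Trade balance (goods + services) = 1328.2 + 602.0 = 1930.2
Net primary income = -393.2
Net secondary income = 468.2 - 441.2 = 27.0
Current account = 1930.2 + (-393.2) + 27.0 = 1564.0
Financial account = -(1564.0 + (-5.5)) = -1558.5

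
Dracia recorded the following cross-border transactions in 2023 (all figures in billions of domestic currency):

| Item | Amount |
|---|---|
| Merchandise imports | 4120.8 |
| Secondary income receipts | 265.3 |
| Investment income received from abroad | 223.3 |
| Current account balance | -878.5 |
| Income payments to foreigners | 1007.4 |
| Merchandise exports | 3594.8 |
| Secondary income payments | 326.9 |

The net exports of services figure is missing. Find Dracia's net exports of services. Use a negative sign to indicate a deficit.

493.2

Current account = goods balance + services balance + net primary income + net secondary income
Sum of the known components = -1371.7
Net exports of services = CA - (known components) = -878.5 - (-1371.7) = 493.2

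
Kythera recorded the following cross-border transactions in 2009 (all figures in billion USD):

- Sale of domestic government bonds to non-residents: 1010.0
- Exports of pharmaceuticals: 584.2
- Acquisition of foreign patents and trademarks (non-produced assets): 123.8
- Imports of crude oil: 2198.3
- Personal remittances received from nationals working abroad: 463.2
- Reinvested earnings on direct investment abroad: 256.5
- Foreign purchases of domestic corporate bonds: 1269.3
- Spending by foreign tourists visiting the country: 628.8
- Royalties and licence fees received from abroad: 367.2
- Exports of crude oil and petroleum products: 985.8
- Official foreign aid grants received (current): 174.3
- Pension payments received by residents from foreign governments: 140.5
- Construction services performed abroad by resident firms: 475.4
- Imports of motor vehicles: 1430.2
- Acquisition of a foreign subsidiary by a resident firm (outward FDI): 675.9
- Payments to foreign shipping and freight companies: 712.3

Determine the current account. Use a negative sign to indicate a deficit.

Goods: -1430.2 + 584.2 + 985.8 - 2198.3 = -2058.5
Services: 628.8 + 367.2 - 712.3 + 475.4 = 759.1
Primary income: 256.5
Secondary income: 140.5 + 174.3 + 463.2 = 778.0
Current account = (-2058.5) + 759.1 + 256.5 + 778.0 = -264.9
(Excluded from the current account — financial account: sale of domestic government bonds to non-residents 1010.0, foreign purchases of domestic corporate bonds 1269.3, acquisition of a foreign subsidiary by a resident firm (outward FDI) 675.9; capital account: acquisition of foreign patents and trademarks (non-produced assets) 123.8.)

-264.9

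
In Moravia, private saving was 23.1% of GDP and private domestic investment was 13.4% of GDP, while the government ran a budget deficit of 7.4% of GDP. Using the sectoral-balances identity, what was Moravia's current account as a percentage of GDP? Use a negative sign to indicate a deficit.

By the sectoral-balances identity, CA = (S_private - I) + (T - G).
Private balance = 23.1 - 13.4 = 9.7
Government balance (T - G) = -7.4
CA = 9.7 + (-7.4) = 2.3

2.3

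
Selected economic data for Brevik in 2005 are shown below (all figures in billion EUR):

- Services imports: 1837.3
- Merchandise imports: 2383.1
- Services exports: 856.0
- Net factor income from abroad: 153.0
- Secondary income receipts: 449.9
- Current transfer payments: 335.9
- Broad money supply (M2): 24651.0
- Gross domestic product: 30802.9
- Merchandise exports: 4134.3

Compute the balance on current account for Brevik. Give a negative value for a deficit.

Goods balance = 4134.3 - 2383.1 = 1751.2
Services balance = 856.0 - 1837.3 = -981.3
Trade balance (goods + services) = 1751.2 + (-981.3) = 769.9
Net primary income = 153.0
Net secondary income = 449.9 - 335.9 = 114.0
Current account = 769.9 + 153.0 + 114.0 = 1036.9

1036.9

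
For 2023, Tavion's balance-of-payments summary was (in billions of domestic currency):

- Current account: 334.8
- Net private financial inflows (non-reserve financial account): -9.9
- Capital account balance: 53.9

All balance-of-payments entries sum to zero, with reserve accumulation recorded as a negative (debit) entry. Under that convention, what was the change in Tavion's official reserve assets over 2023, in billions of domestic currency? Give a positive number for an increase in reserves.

378.8

Official reserve transactions balance = -(334.8 + 53.9 + (-9.9)) = -378.8
An accumulation of reserves is recorded as a debit (negative entry), so the change in the stock of reserves is the negative of that balance.
Change in official reserves = -(-378.8) = 378.8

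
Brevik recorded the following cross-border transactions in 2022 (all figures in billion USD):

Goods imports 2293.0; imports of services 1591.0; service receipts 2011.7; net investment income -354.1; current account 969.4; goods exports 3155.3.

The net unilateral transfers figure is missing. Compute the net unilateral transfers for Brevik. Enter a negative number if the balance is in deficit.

40.5

Current account = goods balance + services balance + net primary income + net secondary income
Sum of the known components = 928.9
Net unilateral transfers = CA - (known components) = 969.4 - 928.9 = 40.5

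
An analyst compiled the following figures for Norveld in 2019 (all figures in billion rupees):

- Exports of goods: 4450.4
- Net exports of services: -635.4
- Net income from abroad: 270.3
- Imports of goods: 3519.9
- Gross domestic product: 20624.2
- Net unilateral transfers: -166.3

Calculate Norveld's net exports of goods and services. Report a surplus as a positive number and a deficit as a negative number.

Goods balance = 4450.4 - 3519.9 = 930.5
Services balance = -635.4
Trade balance (goods + services) = 930.5 + (-635.4) = 295.1

295.1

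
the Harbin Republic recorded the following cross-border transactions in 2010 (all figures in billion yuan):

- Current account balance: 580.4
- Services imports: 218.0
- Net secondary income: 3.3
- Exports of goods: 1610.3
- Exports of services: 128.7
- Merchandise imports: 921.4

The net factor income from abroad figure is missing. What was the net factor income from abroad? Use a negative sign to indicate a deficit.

-22.5

Current account = goods balance + services balance + net primary income + net secondary income
Sum of the known components = 602.9
Net factor income from abroad = CA - (known components) = 580.4 - 602.9 = -22.5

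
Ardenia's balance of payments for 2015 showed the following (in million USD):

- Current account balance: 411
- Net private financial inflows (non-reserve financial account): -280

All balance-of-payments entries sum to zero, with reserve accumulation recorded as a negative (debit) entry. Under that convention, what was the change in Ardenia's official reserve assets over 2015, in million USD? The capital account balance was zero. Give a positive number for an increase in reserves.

131

Official reserve transactions balance = -(411 + (-280)) = -131
An accumulation of reserves is recorded as a debit (negative entry), so the change in the stock of reserves is the negative of that balance.
Change in official reserves = -(-131) = 131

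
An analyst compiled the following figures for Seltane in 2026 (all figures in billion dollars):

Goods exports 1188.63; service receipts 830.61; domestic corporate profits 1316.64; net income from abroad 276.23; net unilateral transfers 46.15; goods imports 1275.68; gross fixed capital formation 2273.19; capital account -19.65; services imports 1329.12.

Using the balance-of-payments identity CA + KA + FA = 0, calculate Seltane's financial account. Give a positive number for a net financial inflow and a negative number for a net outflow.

Goods balance = 1188.63 - 1275.68 = -87.05
Services balance = 830.61 - 1329.12 = -498.51
Trade balance (goods + services) = -87.05 + (-498.51) = -585.56
Net primary income = 276.23
Net secondary income = 46.15
Current account = -585.56 + 276.23 + 46.15 = -263.18
Financial account = -(-263.18 + (-19.65)) = 282.83

282.83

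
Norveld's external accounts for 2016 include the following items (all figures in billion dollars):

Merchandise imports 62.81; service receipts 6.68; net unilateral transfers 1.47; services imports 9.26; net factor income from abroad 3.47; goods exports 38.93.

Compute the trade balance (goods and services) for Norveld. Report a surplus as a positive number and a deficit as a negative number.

-26.46

Goods balance = 38.93 - 62.81 = -23.88
Services balance = 6.68 - 9.26 = -2.58
Trade balance (goods + services) = -23.88 + (-2.58) = -26.46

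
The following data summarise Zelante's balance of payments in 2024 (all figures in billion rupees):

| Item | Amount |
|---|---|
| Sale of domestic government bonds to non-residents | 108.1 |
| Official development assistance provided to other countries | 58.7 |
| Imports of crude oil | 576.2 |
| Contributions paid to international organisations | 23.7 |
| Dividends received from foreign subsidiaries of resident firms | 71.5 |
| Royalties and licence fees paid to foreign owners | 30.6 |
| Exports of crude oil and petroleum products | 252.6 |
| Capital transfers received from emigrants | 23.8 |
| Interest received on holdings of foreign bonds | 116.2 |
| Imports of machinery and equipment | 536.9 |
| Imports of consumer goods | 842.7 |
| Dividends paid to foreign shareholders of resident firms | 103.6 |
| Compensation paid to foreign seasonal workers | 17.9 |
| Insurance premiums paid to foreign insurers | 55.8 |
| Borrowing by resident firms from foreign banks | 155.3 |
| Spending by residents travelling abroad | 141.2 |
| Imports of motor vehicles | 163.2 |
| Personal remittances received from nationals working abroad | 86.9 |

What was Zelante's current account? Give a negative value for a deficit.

-2023.3

Goods: -576.2 - 842.7 - 163.2 + 252.6 - 536.9 = -1866.4
Services: -141.2 - 55.8 - 30.6 = -227.6
Primary income: -103.6 - 17.9 + 71.5 + 116.2 = 66.2
Secondary income: -23.7 - 58.7 + 86.9 = 4.5
Current account = (-1866.4) + (-227.6) + 66.2 + 4.5 = -2023.3
(Excluded from the current account — financial account: sale of domestic government bonds to non-residents 108.1, borrowing by resident firms from foreign banks 155.3; capital account: capital transfers received from emigrants 23.8.)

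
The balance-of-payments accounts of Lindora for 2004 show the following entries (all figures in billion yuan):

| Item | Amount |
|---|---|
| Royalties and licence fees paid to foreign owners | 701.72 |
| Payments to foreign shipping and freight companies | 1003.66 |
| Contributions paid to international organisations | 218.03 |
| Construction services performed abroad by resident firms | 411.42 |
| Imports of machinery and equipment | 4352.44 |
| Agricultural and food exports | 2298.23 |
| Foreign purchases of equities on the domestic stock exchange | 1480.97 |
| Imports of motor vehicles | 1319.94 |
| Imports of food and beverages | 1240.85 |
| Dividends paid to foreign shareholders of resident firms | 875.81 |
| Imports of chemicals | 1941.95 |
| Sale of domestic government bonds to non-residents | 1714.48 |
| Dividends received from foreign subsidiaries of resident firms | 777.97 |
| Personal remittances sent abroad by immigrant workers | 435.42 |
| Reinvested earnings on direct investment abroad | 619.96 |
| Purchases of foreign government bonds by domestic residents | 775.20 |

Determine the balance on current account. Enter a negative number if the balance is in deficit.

-7982.24

Goods: -1319.94 + 2298.23 - 1240.85 - 1941.95 - 4352.44 = -6556.95
Services: 411.42 - 701.72 - 1003.66 = -1293.96
Primary income: 619.96 - 875.81 + 777.97 = 522.12
Secondary income: -435.42 - 218.03 = -653.45
Current account = (-6556.95) + (-1293.96) + 522.12 + (-653.45) = -7982.24
(Excluded from the current account — financial account: foreign purchases of equities on the domestic stock exchange 1480.97, sale of domestic government bonds to non-residents 1714.48, purchases of foreign government bonds by domestic residents 775.20.)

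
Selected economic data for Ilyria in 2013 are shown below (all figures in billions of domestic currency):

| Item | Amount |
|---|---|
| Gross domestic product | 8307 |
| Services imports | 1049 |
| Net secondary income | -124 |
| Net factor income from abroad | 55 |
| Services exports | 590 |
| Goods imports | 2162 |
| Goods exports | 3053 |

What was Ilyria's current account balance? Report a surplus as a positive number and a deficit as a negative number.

Goods balance = 3053 - 2162 = 891
Services balance = 590 - 1049 = -459
Trade balance (goods + services) = 891 + (-459) = 432
Net primary income = 55
Net secondary income = -124
Current account = 432 + 55 + (-124) = 363

363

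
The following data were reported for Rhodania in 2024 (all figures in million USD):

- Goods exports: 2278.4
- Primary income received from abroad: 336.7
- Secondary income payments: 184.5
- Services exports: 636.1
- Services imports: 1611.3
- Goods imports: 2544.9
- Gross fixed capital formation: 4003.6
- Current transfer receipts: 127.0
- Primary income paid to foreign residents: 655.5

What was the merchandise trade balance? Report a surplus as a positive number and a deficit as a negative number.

Goods balance = 2278.4 - 2544.9 = -266.5

-266.5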